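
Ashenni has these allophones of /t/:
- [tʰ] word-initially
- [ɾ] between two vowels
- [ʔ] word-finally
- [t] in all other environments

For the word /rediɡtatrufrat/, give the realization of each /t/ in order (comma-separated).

[t], [t], [ʔ]

Occurrence 1 (position 6): no conditioning environment matches → elsewhere allophone [t].
Occurrence 2 (position 8): no conditioning environment matches → elsewhere allophone [t].
Occurrence 3 (position 14): word-finally → [ʔ].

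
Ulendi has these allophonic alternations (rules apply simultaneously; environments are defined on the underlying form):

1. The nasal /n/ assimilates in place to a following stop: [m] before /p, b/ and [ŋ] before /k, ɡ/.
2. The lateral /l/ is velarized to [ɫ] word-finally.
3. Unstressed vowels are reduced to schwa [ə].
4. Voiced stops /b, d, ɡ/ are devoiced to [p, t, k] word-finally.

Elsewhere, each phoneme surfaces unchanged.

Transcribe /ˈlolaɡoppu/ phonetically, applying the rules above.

[ˈloləɡəppə]

/l/ (word-initial) fails the environment for rule 2, so it stays [l].
/o/ — between /l/ and /l/; rule 3 does not apply here → [o].
/l/ (between /o/ and /a/) is in the target of rule 2 but the environment (word-finally) is not met → [l].
/a/ (between /l/ and /ɡ/) occurs in an unstressed syllable → [ə] by rule 3.
/ɡ/ (between /a/ and /o/): rule 4 targets it, but not word-finally → unchanged [ɡ].
Rule 3 applies to /o/ (between /ɡ/ and /p/: in an unstressed syllable) → [ə].
/p/ (between /o/ and /p/) is unaffected → [p].
/p/ (between /p/ and /u/) is unaffected → [p].
/u/ (word-final) occurs in an unstressed syllable → [ə] by rule 3.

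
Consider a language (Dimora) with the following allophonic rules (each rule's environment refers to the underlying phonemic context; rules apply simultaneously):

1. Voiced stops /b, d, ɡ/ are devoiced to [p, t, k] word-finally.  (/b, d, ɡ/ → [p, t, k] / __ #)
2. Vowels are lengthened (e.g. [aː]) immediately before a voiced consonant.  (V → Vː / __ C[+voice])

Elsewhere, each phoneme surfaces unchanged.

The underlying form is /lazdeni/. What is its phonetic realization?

[laːzdeːni]

/l/ (word-initial): no rule targets it → [l].
/a/ (between /l/ and /z/) occurs before a voiced consonant → [aː] by rule 2.
/z/ (between /a/ and /d/): no rule targets it → [z].
/d/ — between /z/ and /e/; rule 1 does not apply here → [d].
Rule 2 applies to /e/ (between /d/ and /n/: before a voiced consonant) → [eː].
/n/ — not in any rule's target class → [n].
/i/ (word-final): rule 2 targets it, but not before a voiced consonant → unchanged [i].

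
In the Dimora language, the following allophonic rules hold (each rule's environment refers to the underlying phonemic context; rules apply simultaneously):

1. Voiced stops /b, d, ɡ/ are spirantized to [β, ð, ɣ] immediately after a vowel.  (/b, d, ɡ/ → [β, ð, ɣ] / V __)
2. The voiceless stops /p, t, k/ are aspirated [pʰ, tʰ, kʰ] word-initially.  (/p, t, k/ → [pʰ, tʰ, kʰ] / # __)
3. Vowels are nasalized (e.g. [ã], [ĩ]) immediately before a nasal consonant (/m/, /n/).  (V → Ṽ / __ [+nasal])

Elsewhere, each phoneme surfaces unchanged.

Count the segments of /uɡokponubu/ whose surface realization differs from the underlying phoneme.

3

Segments that undergo a rule: /ɡ/ → [ɣ] (rule 1); /o/ → [õ] (rule 3); /b/ → [β] (rule 1).
All other segments surface unchanged.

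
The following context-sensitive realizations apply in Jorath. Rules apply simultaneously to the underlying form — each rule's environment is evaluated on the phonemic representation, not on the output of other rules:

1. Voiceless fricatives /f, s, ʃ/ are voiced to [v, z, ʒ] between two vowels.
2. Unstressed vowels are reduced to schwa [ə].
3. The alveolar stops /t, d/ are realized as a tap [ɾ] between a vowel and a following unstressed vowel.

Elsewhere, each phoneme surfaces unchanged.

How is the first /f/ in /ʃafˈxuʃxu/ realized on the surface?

/f/ (between /a/ and /x/) fails the environment for rule 1, so it stays [f].

[f]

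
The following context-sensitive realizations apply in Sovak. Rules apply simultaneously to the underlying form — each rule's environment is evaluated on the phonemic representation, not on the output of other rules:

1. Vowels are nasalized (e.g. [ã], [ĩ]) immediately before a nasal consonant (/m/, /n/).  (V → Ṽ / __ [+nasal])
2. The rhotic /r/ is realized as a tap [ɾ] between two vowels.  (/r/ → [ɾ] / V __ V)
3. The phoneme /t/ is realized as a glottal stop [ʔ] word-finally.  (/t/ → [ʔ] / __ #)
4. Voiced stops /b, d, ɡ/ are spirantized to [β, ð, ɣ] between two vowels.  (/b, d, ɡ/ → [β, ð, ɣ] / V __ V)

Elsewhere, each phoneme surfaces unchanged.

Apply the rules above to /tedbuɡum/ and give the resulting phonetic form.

/t/ (word-initial): rule 3 targets it, but not word-finally → unchanged [t].
/e/ — between /t/ and /d/; rule 1 does not apply here → [e].
/d/ (between /e/ and /b/): rule 4 targets it, but not between two vowels → unchanged [d].
/b/ (between /d/ and /u/) fails the environment for rule 4, so it stays [b].
/u/ (between /b/ and /ɡ/) is in the target of rule 1 but the environment (before a nasal consonant) is not met → [u].
/ɡ/ (between /u/ and /u/) occurs between two vowels → [ɣ] by rule 4.
/u/ (between /ɡ/ and /m/): before a nasal consonant, so rule 1 applies → [ũ].
/m/ (word-final): no rule targets it → [m].

[tedbuɣũm]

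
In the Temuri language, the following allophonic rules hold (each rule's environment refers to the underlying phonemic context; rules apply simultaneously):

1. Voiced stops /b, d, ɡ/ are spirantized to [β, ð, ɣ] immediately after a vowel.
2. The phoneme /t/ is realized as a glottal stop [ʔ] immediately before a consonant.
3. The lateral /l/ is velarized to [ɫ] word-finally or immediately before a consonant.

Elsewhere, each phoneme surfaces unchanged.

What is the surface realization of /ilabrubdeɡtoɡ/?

/i/ — not in any rule's target class → [i].
/l/ (between /i/ and /a/) fails the environment for rule 3, so it stays [l].
/a/ (between /l/ and /b/): no rule targets it → [a].
/b/ (between /a/ and /r/) occurs immediately after a vowel → [β] by rule 1.
/r/ (between /b/ and /u/) is unaffected → [r].
/u/ (between /r/ and /b/) is unaffected → [u].
Rule 1 applies to /b/ (between /u/ and /d/: immediately after a vowel) → [β].
/d/ — between /b/ and /e/; rule 1 does not apply here → [d].
/e/ stays [e].
/ɡ/ (between /e/ and /t/) occurs immediately after a vowel → [ɣ] by rule 1.
/t/ (between /ɡ/ and /o/): rule 2 targets it, but not immediately before a consonant → unchanged [t].
/o/ — not in any rule's target class → [o].
Rule 1 applies to /ɡ/ (word-final: immediately after a vowel) → [ɣ].

[ilaβruβdeɣtoɣ]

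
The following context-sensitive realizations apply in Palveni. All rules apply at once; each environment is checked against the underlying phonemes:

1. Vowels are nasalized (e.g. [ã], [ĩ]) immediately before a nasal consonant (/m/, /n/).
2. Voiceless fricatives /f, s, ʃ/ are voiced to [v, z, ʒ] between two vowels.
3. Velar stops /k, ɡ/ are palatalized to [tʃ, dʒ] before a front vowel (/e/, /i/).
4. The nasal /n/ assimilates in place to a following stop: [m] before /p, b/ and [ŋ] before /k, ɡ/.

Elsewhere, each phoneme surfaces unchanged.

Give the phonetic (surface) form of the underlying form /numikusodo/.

/n/ (word-initial) is in the target of rule 4 but the environment (before a labial or velar stop) is not met → [n].
/u/ (between /n/ and /m/): before a nasal consonant, so rule 1 applies → [ũ].
/m/ (between /u/ and /i/) is unaffected → [m].
/i/ — between /m/ and /k/; rule 1 does not apply here → [i].
/k/ — between /i/ and /u/; rule 3 does not apply here → [k].
/u/ (between /k/ and /s/) is in the target of rule 1 but the environment (before a nasal consonant) is not met → [u].
Rule 2 applies to /s/ (between /u/ and /o/: between two vowels) → [z].
/o/ (between /s/ and /d/) is in the target of rule 1 but the environment (before a nasal consonant) is not met → [o].
/d/ (between /o/ and /o/): no rule targets it → [d].
/o/ (word-final) is in the target of rule 1 but the environment (before a nasal consonant) is not met → [o].

[nũmikuzodo]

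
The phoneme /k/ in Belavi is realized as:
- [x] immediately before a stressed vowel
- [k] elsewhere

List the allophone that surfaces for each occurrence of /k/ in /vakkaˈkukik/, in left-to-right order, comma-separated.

Occurrence 1 (position 3): no conditioning environment matches → elsewhere allophone [k].
Occurrence 2 (position 4): no conditioning environment matches → elsewhere allophone [k].
Occurrence 3 (position 6): immediately before a stressed vowel → [x].
Occurrence 4 (position 8): no conditioning environment matches → elsewhere allophone [k].
Occurrence 5 (position 10): no conditioning environment matches → elsewhere allophone [k].

[k], [k], [x], [k], [k]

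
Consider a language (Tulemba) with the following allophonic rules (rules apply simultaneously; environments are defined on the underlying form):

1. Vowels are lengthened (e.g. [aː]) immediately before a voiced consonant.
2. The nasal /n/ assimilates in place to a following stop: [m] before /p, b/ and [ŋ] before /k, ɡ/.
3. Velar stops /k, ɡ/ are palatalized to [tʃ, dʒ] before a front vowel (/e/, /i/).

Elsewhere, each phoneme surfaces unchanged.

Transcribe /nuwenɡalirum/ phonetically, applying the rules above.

[nuːweːŋɡaːliːruːm]

/n/ — word-initial; rule 2 does not apply here → [n].
/u/ (between /n/ and /w/) occurs before a voiced consonant → [uː] by rule 1.
/w/ (between /u/ and /e/): no rule targets it → [w].
/e/ meets the environment for rule 1 (before a voiced consonant) → [eː].
/n/ — between /e/ and /ɡ/, before a labial or velar stop — surfaces as [ŋ] (rule 2).
/ɡ/ (between /n/ and /a/) is in the target of rule 3 but the environment (before a front vowel) is not met → [ɡ].
/a/ (between /ɡ/ and /l/): before a voiced consonant, so rule 1 applies → [aː].
/l/ stays [l].
/i/ (between /l/ and /r/): before a voiced consonant, so rule 1 applies → [iː].
/r/ stays [r].
/u/ — between /r/ and /m/, before a voiced consonant — surfaces as [uː] (rule 1).
/m/ (word-final): no rule targets it → [m].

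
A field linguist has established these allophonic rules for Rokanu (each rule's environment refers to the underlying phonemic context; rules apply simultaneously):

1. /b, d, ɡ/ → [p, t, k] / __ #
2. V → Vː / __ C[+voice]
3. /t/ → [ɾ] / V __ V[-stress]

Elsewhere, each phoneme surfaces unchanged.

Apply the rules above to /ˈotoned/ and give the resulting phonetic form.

/o/ — word-initial; rule 2 does not apply here → [o].
/t/ meets the environment for rule 3 (between a vowel and a following unstressed vowel) → [ɾ].
Rule 2 applies to /o/ (between /t/ and /n/: before a voiced consonant) → [oː].
/n/ stays [n].
/e/ meets the environment for rule 2 (before a voiced consonant) → [eː].
/d/ (word-final): word-finally, so rule 1 applies → [t].

[ˈoɾoːneːt]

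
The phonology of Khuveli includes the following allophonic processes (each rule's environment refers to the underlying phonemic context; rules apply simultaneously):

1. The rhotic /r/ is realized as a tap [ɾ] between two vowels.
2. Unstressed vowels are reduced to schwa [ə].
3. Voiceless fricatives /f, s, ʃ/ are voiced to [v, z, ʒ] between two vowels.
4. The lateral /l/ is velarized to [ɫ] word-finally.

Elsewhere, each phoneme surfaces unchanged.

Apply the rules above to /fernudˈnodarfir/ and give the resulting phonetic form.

[fərnədˈnodərfər]

/f/ — word-initial; rule 3 does not apply here → [f].
/e/ (between /f/ and /r/) occurs in an unstressed syllable → [ə] by rule 2.
/r/ (between /e/ and /n/) fails the environment for rule 1, so it stays [r].
/u/ meets the environment for rule 2 (in an unstressed syllable) → [ə].
/o/ (between /n/ and /d/): rule 2 targets it, but not in an unstressed syllable → unchanged [o].
/a/ meets the environment for rule 2 (in an unstressed syllable) → [ə].
/r/ (between /a/ and /f/): rule 1 targets it, but not between two vowels → unchanged [r].
/f/ — between /r/ and /i/; rule 3 does not apply here → [f].
/i/ meets the environment for rule 2 (in an unstressed syllable) → [ə].
/r/ — word-final; rule 1 does not apply here → [r].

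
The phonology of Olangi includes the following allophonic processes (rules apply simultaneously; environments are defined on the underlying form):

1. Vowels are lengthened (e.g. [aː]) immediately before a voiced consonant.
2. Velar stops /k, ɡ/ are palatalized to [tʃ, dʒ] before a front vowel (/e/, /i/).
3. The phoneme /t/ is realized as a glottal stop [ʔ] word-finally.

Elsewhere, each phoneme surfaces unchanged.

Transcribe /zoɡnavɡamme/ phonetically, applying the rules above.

[zoːɡnaːvɡaːmme]

/z/ (word-initial): no rule targets it → [z].
/o/ meets the environment for rule 1 (before a voiced consonant) → [oː].
/ɡ/ (between /o/ and /n/): rule 2 targets it, but not before a front vowel → unchanged [ɡ].
/n/ stays [n].
/a/ (between /n/ and /v/) occurs before a voiced consonant → [aː] by rule 1.
/v/ (between /a/ and /ɡ/): no rule targets it → [v].
/ɡ/ (between /v/ and /a/): rule 2 targets it, but not before a front vowel → unchanged [ɡ].
Rule 1 applies to /a/ (between /ɡ/ and /m/: before a voiced consonant) → [aː].
/m/ stays [m].
/m/ (between /m/ and /e/) is unaffected → [m].
/e/ — word-final; rule 1 does not apply here → [e].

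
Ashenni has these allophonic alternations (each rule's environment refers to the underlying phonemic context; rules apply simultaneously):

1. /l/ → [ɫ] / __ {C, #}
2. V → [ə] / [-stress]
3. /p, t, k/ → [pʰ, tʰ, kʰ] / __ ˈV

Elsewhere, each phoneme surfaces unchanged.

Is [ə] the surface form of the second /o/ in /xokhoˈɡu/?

/o/ meets the environment for rule 2 (in an unstressed syllable) → [ə].
The actual realization is [ə], which matches [ə].

Yes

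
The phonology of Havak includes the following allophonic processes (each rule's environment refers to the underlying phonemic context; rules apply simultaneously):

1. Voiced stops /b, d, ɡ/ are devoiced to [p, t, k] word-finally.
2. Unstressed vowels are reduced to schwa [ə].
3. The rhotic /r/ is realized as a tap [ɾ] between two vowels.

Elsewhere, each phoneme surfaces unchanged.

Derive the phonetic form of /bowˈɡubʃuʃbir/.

/b/ — word-initial; rule 1 does not apply here → [b].
Rule 2 applies to /o/ (between /b/ and /w/: in an unstressed syllable) → [ə].
/ɡ/ — between /w/ and /u/; rule 1 does not apply here → [ɡ].
/u/ — between /ɡ/ and /b/; rule 2 does not apply here → [u].
/b/ (between /u/ and /ʃ/) is in the target of rule 1 but the environment (word-finally) is not met → [b].
Rule 2 applies to /u/ (between /ʃ/ and /ʃ/: in an unstressed syllable) → [ə].
/b/ — between /ʃ/ and /i/; rule 1 does not apply here → [b].
/i/ — between /b/ and /r/, in an unstressed syllable — surfaces as [ə] (rule 2).
/r/ (word-final) is in the target of rule 3 but the environment (between two vowels) is not met → [r].

[bəwˈɡubʃəʃbər]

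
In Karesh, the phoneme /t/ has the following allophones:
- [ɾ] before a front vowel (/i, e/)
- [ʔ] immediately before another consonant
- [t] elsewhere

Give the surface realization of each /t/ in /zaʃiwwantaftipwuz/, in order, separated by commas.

[t], [ɾ]

Occurrence 1 (position 9): no conditioning environment matches → elsewhere allophone [t].
Occurrence 2 (position 12): before a front vowel (/i, e/) → [ɾ].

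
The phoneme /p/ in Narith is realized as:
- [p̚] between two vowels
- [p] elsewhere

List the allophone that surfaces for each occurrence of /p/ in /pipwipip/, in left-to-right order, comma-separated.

Occurrence 1 (position 1): no conditioning environment matches → elsewhere allophone [p].
Occurrence 2 (position 3): no conditioning environment matches → elsewhere allophone [p].
Occurrence 3 (position 6): between two vowels → [p̚].
Occurrence 4 (position 8): no conditioning environment matches → elsewhere allophone [p].

[p], [p], [p̚], [p]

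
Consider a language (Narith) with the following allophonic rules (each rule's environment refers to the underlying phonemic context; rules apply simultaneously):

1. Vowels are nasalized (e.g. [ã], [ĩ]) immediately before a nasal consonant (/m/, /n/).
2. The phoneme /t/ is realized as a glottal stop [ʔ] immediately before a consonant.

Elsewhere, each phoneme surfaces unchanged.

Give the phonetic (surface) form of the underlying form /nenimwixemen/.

/e/ — between /n/ and /n/, before a nasal consonant — surfaces as [ẽ] (rule 1).
/i/ meets the environment for rule 1 (before a nasal consonant) → [ĩ].
/i/ (between /w/ and /x/) is in the target of rule 1 but the environment (before a nasal consonant) is not met → [i].
Rule 1 applies to /e/ (between /x/ and /m/: before a nasal consonant) → [ẽ].
/e/ (between /m/ and /n/) occurs before a nasal consonant → [ẽ] by rule 1.

[nẽnĩmwixẽmẽn]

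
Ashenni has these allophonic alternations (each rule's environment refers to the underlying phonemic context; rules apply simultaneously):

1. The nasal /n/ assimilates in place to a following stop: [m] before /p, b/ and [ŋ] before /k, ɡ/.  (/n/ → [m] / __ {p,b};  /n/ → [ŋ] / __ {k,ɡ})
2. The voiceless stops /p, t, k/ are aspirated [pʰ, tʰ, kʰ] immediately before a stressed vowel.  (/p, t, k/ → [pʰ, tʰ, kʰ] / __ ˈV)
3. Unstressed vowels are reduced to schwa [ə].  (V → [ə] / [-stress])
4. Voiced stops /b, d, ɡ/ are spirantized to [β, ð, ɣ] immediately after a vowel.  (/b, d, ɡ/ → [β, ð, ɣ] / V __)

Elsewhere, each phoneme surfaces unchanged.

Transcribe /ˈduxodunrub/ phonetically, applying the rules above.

[ˈduxəðənrəβ]

/d/ (word-initial) fails the environment for rule 4, so it stays [d].
/u/ (between /d/ and /x/) fails the environment for rule 3, so it stays [u].
Rule 3 applies to /o/ (between /x/ and /d/: in an unstressed syllable) → [ə].
/d/ (between /o/ and /u/) occurs immediately after a vowel → [ð] by rule 4.
Rule 3 applies to /u/ (between /d/ and /n/: in an unstressed syllable) → [ə].
/n/ (between /u/ and /r/) fails the environment for rule 1, so it stays [n].
Rule 3 applies to /u/ (between /r/ and /b/: in an unstressed syllable) → [ə].
/b/ — word-final, immediately after a vowel — surfaces as [β] (rule 4).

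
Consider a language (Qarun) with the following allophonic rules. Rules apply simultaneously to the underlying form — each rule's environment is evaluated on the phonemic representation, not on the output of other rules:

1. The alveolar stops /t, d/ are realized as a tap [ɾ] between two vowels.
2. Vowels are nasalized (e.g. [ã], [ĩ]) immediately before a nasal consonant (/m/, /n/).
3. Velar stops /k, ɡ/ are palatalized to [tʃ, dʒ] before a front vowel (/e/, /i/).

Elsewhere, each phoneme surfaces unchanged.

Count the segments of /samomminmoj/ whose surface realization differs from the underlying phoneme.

3

Segments that undergo a rule: /a/ → [ã] (rule 2); /o/ → [õ] (rule 2); /i/ → [ĩ] (rule 2).
All other segments surface unchanged.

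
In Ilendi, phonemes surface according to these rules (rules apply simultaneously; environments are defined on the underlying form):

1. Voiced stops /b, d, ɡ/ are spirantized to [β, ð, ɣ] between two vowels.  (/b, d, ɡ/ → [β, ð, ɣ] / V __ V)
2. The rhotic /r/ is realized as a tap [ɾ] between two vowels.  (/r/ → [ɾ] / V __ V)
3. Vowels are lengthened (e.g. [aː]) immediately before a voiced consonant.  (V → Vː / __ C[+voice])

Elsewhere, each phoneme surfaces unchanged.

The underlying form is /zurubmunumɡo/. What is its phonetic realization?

/z/ (word-initial): no rule targets it → [z].
Rule 3 applies to /u/ (between /z/ and /r/: before a voiced consonant) → [uː].
/r/ — between /u/ and /u/, between two vowels — surfaces as [ɾ] (rule 2).
/u/ meets the environment for rule 3 (before a voiced consonant) → [uː].
/b/ (between /u/ and /m/) fails the environment for rule 1, so it stays [b].
/m/ (between /b/ and /u/): no rule targets it → [m].
/u/ (between /m/ and /n/): before a voiced consonant, so rule 3 applies → [uː].
/n/ — not in any rule's target class → [n].
/u/ — between /n/ and /m/, before a voiced consonant — surfaces as [uː] (rule 3).
/m/ — not in any rule's target class → [m].
/ɡ/ — between /m/ and /o/; rule 1 does not apply here → [ɡ].
/o/ (word-final) is in the target of rule 3 but the environment (before a voiced consonant) is not met → [o].

[zuːɾuːbmuːnuːmɡo]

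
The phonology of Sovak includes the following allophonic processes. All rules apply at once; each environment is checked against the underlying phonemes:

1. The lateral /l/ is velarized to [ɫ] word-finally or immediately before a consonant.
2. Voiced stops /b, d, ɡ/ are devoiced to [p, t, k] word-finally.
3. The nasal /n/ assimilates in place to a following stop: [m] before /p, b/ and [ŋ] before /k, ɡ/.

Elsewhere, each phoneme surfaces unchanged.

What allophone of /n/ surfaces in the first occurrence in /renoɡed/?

[n]

/n/ (between /e/ and /o/) is in the target of rule 3 but the environment (before a labial or velar stop) is not met → [n].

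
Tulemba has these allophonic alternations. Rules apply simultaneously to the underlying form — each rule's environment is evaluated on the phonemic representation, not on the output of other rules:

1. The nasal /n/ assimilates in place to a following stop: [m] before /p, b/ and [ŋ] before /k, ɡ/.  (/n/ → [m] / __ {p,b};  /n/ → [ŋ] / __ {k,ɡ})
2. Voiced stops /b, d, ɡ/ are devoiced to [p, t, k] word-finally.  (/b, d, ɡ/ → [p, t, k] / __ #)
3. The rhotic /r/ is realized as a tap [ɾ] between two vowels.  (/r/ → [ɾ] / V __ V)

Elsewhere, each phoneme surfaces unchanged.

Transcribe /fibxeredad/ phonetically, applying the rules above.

[fibxeɾedat]

/f/ (word-initial): no rule targets it → [f].
/i/ — not in any rule's target class → [i].
/b/ (between /i/ and /x/) is in the target of rule 2 but the environment (word-finally) is not met → [b].
/x/ stays [x].
/e/ (between /x/ and /r/) is unaffected → [e].
/r/ (between /e/ and /e/) occurs between two vowels → [ɾ] by rule 3.
/e/ — not in any rule's target class → [e].
/d/ (between /e/ and /a/): rule 2 targets it, but not word-finally → unchanged [d].
/a/ (between /d/ and /d/) is unaffected → [a].
/d/ (word-final): word-finally, so rule 2 applies → [t].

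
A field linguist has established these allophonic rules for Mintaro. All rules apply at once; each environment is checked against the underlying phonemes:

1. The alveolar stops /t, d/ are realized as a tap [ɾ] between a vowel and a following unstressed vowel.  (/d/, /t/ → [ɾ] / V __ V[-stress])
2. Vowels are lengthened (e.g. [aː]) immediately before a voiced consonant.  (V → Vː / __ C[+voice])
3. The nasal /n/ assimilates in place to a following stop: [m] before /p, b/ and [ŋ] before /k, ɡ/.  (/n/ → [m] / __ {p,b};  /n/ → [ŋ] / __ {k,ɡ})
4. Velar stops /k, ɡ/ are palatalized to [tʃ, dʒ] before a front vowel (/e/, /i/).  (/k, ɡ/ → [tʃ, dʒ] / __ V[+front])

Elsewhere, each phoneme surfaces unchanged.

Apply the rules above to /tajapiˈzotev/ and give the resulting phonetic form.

/t/ (word-initial) fails the environment for rule 1, so it stays [t].
Rule 2 applies to /a/ (between /t/ and /j/: before a voiced consonant) → [aː].
/a/ (between /j/ and /p/): rule 2 targets it, but not before a voiced consonant → unchanged [a].
Rule 2 applies to /i/ (between /p/ and /z/: before a voiced consonant) → [iː].
/o/ (between /z/ and /t/): rule 2 targets it, but not before a voiced consonant → unchanged [o].
/t/ (between /o/ and /e/) occurs between a vowel and a following unstressed vowel → [ɾ] by rule 1.
/e/ (between /t/ and /v/) occurs before a voiced consonant → [eː] by rule 2.

[taːjapiːˈzoɾeːv]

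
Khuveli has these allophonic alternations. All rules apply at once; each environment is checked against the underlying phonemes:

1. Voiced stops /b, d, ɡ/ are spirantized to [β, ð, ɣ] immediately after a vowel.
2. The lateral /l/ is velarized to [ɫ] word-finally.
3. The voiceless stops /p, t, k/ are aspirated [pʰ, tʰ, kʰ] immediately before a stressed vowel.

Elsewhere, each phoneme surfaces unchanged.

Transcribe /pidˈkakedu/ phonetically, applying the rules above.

/p/ (word-initial) is in the target of rule 3 but the environment (immediately before a stressed vowel) is not met → [p].
/i/ — not in any rule's target class → [i].
/d/ meets the environment for rule 1 (immediately after a vowel) → [ð].
Rule 3 applies to /k/ (between /d/ and /a/: immediately before a stressed vowel) → [kʰ].
/a/ stays [a].
/k/ (between /a/ and /e/) is in the target of rule 3 but the environment (immediately before a stressed vowel) is not met → [k].
/e/ (between /k/ and /d/) is unaffected → [e].
Rule 1 applies to /d/ (between /e/ and /u/: immediately after a vowel) → [ð].
/u/ (word-final) is unaffected → [u].

[piðˈkʰakeðu]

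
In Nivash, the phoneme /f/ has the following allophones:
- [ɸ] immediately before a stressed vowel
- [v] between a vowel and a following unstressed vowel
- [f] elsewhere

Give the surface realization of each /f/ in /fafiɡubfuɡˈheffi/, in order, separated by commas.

[f], [v], [f], [f], [f]

Occurrence 1 (position 1): no conditioning environment matches → elsewhere allophone [f].
Occurrence 2 (position 3): between a vowel and a following unstressed vowel → [v].
Occurrence 3 (position 8): no conditioning environment matches → elsewhere allophone [f].
Occurrence 4 (position 13): no conditioning environment matches → elsewhere allophone [f].
Occurrence 5 (position 14): no conditioning environment matches → elsewhere allophone [f].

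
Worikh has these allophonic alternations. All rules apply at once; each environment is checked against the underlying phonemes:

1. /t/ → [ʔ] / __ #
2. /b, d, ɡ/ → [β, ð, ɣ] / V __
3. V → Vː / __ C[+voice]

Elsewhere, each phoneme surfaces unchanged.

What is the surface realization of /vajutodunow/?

/v/ — not in any rule's target class → [v].
/a/ meets the environment for rule 3 (before a voiced consonant) → [aː].
/j/ — not in any rule's target class → [j].
/u/ (between /j/ and /t/): rule 3 targets it, but not before a voiced consonant → unchanged [u].
/t/ — between /u/ and /o/; rule 1 does not apply here → [t].
/o/ meets the environment for rule 3 (before a voiced consonant) → [oː].
/d/ (between /o/ and /u/) occurs immediately after a vowel → [ð] by rule 2.
/u/ meets the environment for rule 3 (before a voiced consonant) → [uː].
/n/ stays [n].
Rule 3 applies to /o/ (between /n/ and /w/: before a voiced consonant) → [oː].
/w/ stays [w].

[vaːjutoːðuːnoːw]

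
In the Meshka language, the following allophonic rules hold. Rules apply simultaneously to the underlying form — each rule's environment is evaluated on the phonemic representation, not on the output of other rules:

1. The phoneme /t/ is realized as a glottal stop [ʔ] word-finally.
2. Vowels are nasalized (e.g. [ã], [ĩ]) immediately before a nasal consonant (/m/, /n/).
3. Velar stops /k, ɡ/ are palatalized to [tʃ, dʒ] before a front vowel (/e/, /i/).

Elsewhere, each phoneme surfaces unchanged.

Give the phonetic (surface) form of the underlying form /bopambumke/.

[bopãmbũmtʃe]

/b/ — not in any rule's target class → [b].
/o/ (between /b/ and /p/): rule 2 targets it, but not before a nasal consonant → unchanged [o].
/p/ (between /o/ and /a/): no rule targets it → [p].
/a/ (between /p/ and /m/) occurs before a nasal consonant → [ã] by rule 2.
/m/ (between /a/ and /b/): no rule targets it → [m].
/b/ stays [b].
/u/ (between /b/ and /m/): before a nasal consonant, so rule 2 applies → [ũ].
/m/ — not in any rule's target class → [m].
/k/ meets the environment for rule 3 (before a front vowel) → [tʃ].
/e/ (word-final) fails the environment for rule 2, so it stays [e].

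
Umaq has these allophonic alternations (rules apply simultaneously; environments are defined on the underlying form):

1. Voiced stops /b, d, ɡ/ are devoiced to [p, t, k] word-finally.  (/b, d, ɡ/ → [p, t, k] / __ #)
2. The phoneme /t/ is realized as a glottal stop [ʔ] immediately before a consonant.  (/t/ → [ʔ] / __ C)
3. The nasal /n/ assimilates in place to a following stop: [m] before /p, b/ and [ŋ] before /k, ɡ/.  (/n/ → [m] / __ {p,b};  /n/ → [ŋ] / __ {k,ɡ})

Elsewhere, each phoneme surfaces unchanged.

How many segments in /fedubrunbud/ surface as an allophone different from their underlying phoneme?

2

Segments that undergo a rule: /n/ → [m] (rule 3); /d/ → [t] (rule 1).
All other segments surface unchanged.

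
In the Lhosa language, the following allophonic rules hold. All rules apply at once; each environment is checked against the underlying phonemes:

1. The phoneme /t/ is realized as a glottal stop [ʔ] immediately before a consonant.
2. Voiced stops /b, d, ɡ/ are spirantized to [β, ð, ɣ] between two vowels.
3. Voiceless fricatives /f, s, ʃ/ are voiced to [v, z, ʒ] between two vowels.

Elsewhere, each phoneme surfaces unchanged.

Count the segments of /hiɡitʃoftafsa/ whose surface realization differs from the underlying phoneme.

2

Segments that undergo a rule: /ɡ/ → [ɣ] (rule 2); /t/ → [ʔ] (rule 1).
All other segments surface unchanged.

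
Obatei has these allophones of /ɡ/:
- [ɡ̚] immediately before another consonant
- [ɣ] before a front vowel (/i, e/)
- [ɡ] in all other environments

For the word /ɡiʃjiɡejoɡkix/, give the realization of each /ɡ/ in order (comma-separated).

[ɣ], [ɣ], [ɡ̚]

Occurrence 1 (position 1): before a front vowel (/i, e/) → [ɣ].
Occurrence 2 (position 6): before a front vowel (/i, e/) → [ɣ].
Occurrence 3 (position 10): immediately before another consonant → [ɡ̚].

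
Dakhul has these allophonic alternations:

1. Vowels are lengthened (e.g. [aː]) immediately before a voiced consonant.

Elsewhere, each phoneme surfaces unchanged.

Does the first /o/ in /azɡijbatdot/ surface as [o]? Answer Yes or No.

/o/ — between /d/ and /t/; rule 1 does not apply here → [o].
The actual realization is [o], which matches [o].

Yes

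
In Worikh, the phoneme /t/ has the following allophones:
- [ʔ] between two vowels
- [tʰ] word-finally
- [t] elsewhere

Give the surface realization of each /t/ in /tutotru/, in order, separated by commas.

Occurrence 1 (position 1): no conditioning environment matches → elsewhere allophone [t].
Occurrence 2 (position 3): between two vowels → [ʔ].
Occurrence 3 (position 5): no conditioning environment matches → elsewhere allophone [t].

[t], [ʔ], [t]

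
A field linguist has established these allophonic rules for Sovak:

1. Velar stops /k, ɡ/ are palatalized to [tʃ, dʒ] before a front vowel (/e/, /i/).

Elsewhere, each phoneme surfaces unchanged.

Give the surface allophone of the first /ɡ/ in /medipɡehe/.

/ɡ/ meets the environment for rule 1 (before a front vowel) → [dʒ].

[dʒ]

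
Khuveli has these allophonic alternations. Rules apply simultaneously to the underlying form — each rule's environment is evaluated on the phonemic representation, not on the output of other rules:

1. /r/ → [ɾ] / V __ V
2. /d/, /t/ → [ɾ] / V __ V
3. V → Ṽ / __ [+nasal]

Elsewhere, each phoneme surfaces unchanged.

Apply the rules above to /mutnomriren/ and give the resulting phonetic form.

[mutnõmriɾẽn]

/m/ stays [m].
/u/ (between /m/ and /t/) is in the target of rule 3 but the environment (before a nasal consonant) is not met → [u].
/t/ (between /u/ and /n/) fails the environment for rule 2, so it stays [t].
/n/ stays [n].
/o/ — between /n/ and /m/, before a nasal consonant — surfaces as [õ] (rule 3).
/m/ — not in any rule's target class → [m].
/r/ (between /m/ and /i/): rule 1 targets it, but not between two vowels → unchanged [r].
/i/ (between /r/ and /r/): rule 3 targets it, but not before a nasal consonant → unchanged [i].
/r/ meets the environment for rule 1 (between two vowels) → [ɾ].
Rule 3 applies to /e/ (between /r/ and /n/: before a nasal consonant) → [ẽ].
/n/ — not in any rule's target class → [n].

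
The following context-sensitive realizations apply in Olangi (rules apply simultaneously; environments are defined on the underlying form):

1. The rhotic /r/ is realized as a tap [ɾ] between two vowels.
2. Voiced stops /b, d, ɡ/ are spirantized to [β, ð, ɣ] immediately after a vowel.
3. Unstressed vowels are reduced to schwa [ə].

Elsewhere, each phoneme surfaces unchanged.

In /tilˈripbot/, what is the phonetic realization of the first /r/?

/r/ (between /l/ and /i/) fails the environment for rule 1, so it stays [r].

[r]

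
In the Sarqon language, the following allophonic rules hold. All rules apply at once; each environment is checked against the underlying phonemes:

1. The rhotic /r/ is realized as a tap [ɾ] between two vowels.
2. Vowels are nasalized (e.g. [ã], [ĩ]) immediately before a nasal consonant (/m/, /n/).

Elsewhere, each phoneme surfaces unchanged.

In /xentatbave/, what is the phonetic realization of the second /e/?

/e/ (word-final) is in the target of rule 2 but the environment (before a nasal consonant) is not met → [e].

[e]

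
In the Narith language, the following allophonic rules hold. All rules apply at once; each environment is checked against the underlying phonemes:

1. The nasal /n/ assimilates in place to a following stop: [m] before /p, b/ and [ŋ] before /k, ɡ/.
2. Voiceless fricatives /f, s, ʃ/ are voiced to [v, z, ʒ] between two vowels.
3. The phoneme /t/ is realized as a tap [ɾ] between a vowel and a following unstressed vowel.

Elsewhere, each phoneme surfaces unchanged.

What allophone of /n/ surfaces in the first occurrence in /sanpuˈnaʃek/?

/n/ — between /a/ and /p/, before a labial or velar stop — surfaces as [m] (rule 1).

[m]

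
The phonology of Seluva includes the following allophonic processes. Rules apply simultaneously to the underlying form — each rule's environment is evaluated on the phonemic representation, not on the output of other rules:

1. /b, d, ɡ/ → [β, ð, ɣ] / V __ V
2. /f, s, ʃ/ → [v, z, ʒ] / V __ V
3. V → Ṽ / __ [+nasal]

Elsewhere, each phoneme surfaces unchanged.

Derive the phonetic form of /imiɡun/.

/i/ meets the environment for rule 3 (before a nasal consonant) → [ĩ].
/m/ (between /i/ and /i/): no rule targets it → [m].
/i/ (between /m/ and /ɡ/) fails the environment for rule 3, so it stays [i].
/ɡ/ — between /i/ and /u/, between two vowels — surfaces as [ɣ] (rule 1).
Rule 3 applies to /u/ (between /ɡ/ and /n/: before a nasal consonant) → [ũ].
/n/ stays [n].

[ĩmiɣũn]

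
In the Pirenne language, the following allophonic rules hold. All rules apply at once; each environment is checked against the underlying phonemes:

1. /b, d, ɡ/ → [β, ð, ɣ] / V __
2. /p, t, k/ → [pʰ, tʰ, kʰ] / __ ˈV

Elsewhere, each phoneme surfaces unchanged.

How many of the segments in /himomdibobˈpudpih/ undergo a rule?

Segments that undergo a rule: /b/ → [β] (rule 1); /b/ → [β] (rule 1); /p/ → [pʰ] (rule 2); /d/ → [ð] (rule 1).
All other segments surface unchanged.

4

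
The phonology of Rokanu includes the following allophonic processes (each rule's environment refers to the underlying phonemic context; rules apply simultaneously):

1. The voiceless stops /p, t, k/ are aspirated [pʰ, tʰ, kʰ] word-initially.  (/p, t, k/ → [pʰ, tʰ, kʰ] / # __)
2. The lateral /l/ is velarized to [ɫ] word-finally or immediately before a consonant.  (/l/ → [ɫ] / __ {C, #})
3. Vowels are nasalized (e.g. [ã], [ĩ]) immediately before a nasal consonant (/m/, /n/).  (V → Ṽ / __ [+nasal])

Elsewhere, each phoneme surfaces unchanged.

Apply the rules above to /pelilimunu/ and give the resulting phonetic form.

/p/ (word-initial) occurs word-initially → [pʰ] by rule 1.
/e/ (between /p/ and /l/) fails the environment for rule 3, so it stays [e].
/l/ (between /e/ and /i/): rule 2 targets it, but not word-finally or immediately before a consonant → unchanged [l].
/i/ — between /l/ and /l/; rule 3 does not apply here → [i].
/l/ — between /i/ and /i/; rule 2 does not apply here → [l].
/i/ meets the environment for rule 3 (before a nasal consonant) → [ĩ].
Rule 3 applies to /u/ (between /m/ and /n/: before a nasal consonant) → [ũ].
/u/ (word-final): rule 3 targets it, but not before a nasal consonant → unchanged [u].

[pʰelilĩmũnu]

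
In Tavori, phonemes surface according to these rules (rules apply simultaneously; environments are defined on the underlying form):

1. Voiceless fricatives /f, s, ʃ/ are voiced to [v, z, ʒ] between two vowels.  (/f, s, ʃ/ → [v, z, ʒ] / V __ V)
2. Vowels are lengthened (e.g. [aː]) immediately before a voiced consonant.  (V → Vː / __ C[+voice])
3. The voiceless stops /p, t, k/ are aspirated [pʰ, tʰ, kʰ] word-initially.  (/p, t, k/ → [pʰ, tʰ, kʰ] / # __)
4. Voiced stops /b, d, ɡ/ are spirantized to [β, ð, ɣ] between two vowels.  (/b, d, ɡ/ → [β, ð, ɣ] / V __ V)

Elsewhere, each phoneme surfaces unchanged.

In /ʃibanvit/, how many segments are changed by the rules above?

Segments that undergo a rule: /i/ → [iː] (rule 2); /b/ → [β] (rule 4); /a/ → [aː] (rule 2).
All other segments surface unchanged.

3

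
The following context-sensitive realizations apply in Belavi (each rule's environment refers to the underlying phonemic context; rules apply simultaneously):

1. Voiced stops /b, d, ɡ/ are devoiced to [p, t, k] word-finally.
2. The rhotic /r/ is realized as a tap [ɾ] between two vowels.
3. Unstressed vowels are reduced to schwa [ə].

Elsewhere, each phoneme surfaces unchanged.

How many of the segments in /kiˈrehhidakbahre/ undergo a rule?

6

Segments that undergo a rule: /i/ → [ə] (rule 3); /r/ → [ɾ] (rule 2); /i/ → [ə] (rule 3); /a/ → [ə] (rule 3); /a/ → [ə] (rule 3); /e/ → [ə] (rule 3).
All other segments surface unchanged.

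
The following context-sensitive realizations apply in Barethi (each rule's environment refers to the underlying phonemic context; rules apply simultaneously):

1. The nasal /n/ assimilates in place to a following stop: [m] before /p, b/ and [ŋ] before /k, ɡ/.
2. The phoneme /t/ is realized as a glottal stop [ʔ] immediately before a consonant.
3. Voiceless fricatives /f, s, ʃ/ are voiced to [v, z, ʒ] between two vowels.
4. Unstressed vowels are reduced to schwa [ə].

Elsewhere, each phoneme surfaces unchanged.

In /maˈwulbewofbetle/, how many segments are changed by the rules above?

Segments that undergo a rule: /a/ → [ə] (rule 4); /e/ → [ə] (rule 4); /o/ → [ə] (rule 4); /e/ → [ə] (rule 4); /t/ → [ʔ] (rule 2); /e/ → [ə] (rule 4).
All other segments surface unchanged.

6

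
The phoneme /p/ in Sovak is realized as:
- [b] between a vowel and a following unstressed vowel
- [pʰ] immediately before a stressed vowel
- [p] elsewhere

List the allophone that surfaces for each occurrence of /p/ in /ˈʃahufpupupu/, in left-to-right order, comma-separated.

[p], [b], [b]

Occurrence 1 (position 6): no conditioning environment matches → elsewhere allophone [p].
Occurrence 2 (position 8): between a vowel and a following unstressed vowel → [b].
Occurrence 3 (position 10): between a vowel and a following unstressed vowel → [b].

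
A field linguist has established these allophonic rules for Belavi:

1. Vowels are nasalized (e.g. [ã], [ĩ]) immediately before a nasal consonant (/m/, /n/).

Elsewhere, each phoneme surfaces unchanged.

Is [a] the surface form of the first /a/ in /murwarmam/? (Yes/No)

/a/ (between /w/ and /r/) fails the environment for rule 1, so it stays [a].
The actual realization is [a], which matches [a].

Yes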